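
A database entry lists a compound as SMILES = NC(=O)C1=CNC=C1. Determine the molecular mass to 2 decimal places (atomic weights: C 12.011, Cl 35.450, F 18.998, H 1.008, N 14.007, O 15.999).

First, the molecular formula is C5H6N2O (counting implicit H from valence).
  C: 5 × 12.011 = 60.055
  H: 6 × 1.008 = 6.048
  N: 2 × 14.007 = 28.014
  O: 1 × 15.999 = 15.999
Sum: 5×12.011 + 6×1.008 + 2×14.007 + 1×15.999 = 110.116 → 110.12 g/mol.

110.12 g/mol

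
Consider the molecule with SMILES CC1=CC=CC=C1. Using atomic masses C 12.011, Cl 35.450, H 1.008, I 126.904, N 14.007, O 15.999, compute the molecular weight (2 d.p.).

92.14 g/mol

First, the molecular formula is C7H8 (counting implicit H from valence).
  C: 7 × 12.011 = 84.077
  H: 8 × 1.008 = 8.064
Sum: 7×12.011 + 8×1.008 = 92.141 → 92.14 g/mol.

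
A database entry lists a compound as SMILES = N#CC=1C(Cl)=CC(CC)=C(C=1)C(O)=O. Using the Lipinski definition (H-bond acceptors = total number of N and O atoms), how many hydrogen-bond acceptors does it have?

N atoms: 1; O atoms: 2.
Lipinski HBA = 1 + 2 = 3.

3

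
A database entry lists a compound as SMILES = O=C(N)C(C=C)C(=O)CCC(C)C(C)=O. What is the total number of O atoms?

Scan the SMILES for O atoms (remember two-letter symbols like Cl and Br are single atoms).
Oxygen count: 3.

3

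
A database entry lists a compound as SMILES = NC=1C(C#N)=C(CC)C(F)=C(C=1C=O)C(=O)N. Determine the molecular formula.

C11H10FN3O2

Walk through each heavy atom and fill implicit hydrogens from standard valence (C 4, N 3, O 2, S 2, halogen 1):
  atom 1: N, bond orders sum to 1 (valence 3) → 2 H
  atom 2: C, bond orders sum to 4 (valence 4) → 0 H
  atom 3: C, bond orders sum to 4 (valence 4) → 0 H
  atom 4: C, bond orders sum to 4 (valence 4) → 0 H
  atom 5: N, bond orders sum to 3 (valence 3) → 0 H
  atom 6: C, bond orders sum to 4 (valence 4) → 0 H
  atom 7: C, bond orders sum to 2 (valence 4) → 2 H
  atom 8: C, bond orders sum to 1 (valence 4) → 3 H
  atom 9: C, bond orders sum to 4 (valence 4) → 0 H
  atom 10: F (halogen, monovalent) → 0 H
  atom 11: C, bond orders sum to 4 (valence 4) → 0 H
  atom 12: C, bond orders sum to 4 (valence 4) → 0 H
  atom 13: C, bond orders sum to 3 (valence 4) → 1 H
  atom 14: O, bond orders sum to 2 (valence 2) → 0 H
  atom 15: C, bond orders sum to 4 (valence 4) → 0 H
  atom 16: O, bond orders sum to 2 (valence 2) → 0 H
  atom 17: N, bond orders sum to 1 (valence 3) → 2 H
Totals → C:11, H:10, F:1, N:3, O:2.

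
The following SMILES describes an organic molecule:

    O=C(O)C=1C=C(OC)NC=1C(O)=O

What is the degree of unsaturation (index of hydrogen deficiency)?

Molecular formula: C7H7NO5.
DoU = (2C + 2 + N − H − X) / 2, where X is the halogen count and O/S are ignored.
    = (2·7 + 2 + 1 − 7 − 0) / 2 = 10 / 2 = 5.

5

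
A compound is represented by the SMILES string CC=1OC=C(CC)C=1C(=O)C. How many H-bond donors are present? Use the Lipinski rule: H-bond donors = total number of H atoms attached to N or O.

0

Donors: find every N or O and count the H atoms it carries.
  atom 3 (O): bond orders sum to 2 → 0 H
  atom 10 (O): bond orders sum to 2 → 0 H
Lipinski HBD = 0.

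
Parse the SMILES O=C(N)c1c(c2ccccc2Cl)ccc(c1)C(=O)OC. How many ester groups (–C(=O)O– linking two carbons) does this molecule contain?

1

The ester motif appears at heavy-atom position 17 in the SMILES.
Other groups present: 1 amide.
Ester count: 1.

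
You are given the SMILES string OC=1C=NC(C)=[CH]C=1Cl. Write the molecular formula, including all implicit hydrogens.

C6H6ClNO

Walk through each heavy atom and fill implicit hydrogens from standard valence (C 4, N 3, O 2, S 2, halogen 1):
  atom 1: O, bond orders sum to 1 (valence 2) → 1 H
  atom 2: C, bond orders sum to 4 (valence 4) → 0 H
  atom 3: C, bond orders sum to 3 (valence 4) → 1 H
  atom 4: N, bond orders sum to 3 (valence 3) → 0 H
  atom 5: C, bond orders sum to 4 (valence 4) → 0 H
  atom 6: C, bond orders sum to 1 (valence 4) → 3 H
  atom 7: C with explicit H count 1
  atom 8: C, bond orders sum to 4 (valence 4) → 0 H
  atom 9: Cl (halogen, monovalent) → 0 H
Totals → C:6, H:6, Cl:1, N:1, O:1.
In Hill order: C6H6ClNO.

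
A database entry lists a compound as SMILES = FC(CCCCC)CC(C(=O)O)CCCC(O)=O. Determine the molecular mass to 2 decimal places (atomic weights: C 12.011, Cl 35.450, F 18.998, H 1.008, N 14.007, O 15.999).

262.32 g/mol

First, the molecular formula is C13H23FO4 (counting implicit H from valence).
  C: 13 × 12.011 = 156.143
  F: 1 × 18.998 = 18.998
  H: 23 × 1.008 = 23.184
  O: 4 × 15.999 = 63.996
Sum: 13×12.011 + 1×18.998 + 23×1.008 + 4×15.999 = 262.321 → 262.32 g/mol.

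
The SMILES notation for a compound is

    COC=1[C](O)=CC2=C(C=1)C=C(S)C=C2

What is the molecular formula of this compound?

C11H10O2S

Walk through each heavy atom and fill implicit hydrogens from standard valence (C 4, N 3, O 2, S 2, halogen 1):
  atom 1: C, bond orders sum to 1 (valence 4) → 3 H
  atom 2: O, bond orders sum to 2 (valence 2) → 0 H
  atom 3: C, bond orders sum to 4 (valence 4) → 0 H
  atom 4: C with explicit H count 0
  atom 5: O, bond orders sum to 1 (valence 2) → 1 H
  atom 6: C, bond orders sum to 3 (valence 4) → 1 H
  atom 7: C, bond orders sum to 4 (valence 4) → 0 H
  atom 8: C, bond orders sum to 4 (valence 4) → 0 H
  atom 9: C, bond orders sum to 3 (valence 4) → 1 H
  atom 10: C, bond orders sum to 3 (valence 4) → 1 H
  atom 11: C, bond orders sum to 4 (valence 4) → 0 H
  atom 12: S, bond orders sum to 1 (valence 2) → 1 H
  atom 13: C, bond orders sum to 3 (valence 4) → 1 H
  atom 14: C, bond orders sum to 3 (valence 4) → 1 H
Totals → C:11, H:10, O:2, S:1.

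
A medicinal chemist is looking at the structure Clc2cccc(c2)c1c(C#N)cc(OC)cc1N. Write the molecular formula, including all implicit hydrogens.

Walk through each heavy atom and fill implicit hydrogens from standard valence (C 4, N 3, O 2, S 2, halogen 1); for lowercase aromatic atoms, an aromatic c carries 1 H when it has two neighbours and 0 H with three, and aromatic n carries 0 H:
  atom 1: Cl (halogen, monovalent) → 0 H
  atom 2: aromatic c, 3 neighbours → 0 H
  atom 3: aromatic c, 2 neighbours → 1 H
  atom 4: aromatic c, 2 neighbours → 1 H
  atom 5: aromatic c, 2 neighbours → 1 H
  atom 6: aromatic c, 3 neighbours → 0 H
  atom 7: aromatic c, 2 neighbours → 1 H
  atom 8: aromatic c, 3 neighbours → 0 H
  atom 9: aromatic c, 3 neighbours → 0 H
  atom 10: C, bond orders sum to 4 (valence 4) → 0 H
  atom 11: N, bond orders sum to 3 (valence 3) → 0 H
  atom 12: aromatic c, 2 neighbours → 1 H
  atom 13: aromatic c, 3 neighbours → 0 H
  atom 14: O, bond orders sum to 2 (valence 2) → 0 H
  atom 15: C, bond orders sum to 1 (valence 4) → 3 H
  atom 16: aromatic c, 2 neighbours → 1 H
  atom 17: aromatic c, 3 neighbours → 0 H
  atom 18: N, bond orders sum to 1 (valence 3) → 2 H
Totals → C:14, H:11, Cl:1, N:2, O:1.
In Hill order: C14H11ClN2O.

C14H11ClN2O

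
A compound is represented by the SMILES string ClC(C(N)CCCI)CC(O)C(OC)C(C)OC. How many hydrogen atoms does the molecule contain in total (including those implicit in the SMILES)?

25

Walk through each heavy atom and fill implicit hydrogens from standard valence (C 4, N 3, O 2, S 2, halogen 1):
  atom 1: Cl (halogen, monovalent) → 0 H
  atom 2: C, bond orders sum to 3 (valence 4) → 1 H
  atom 3: C, bond orders sum to 3 (valence 4) → 1 H
  atom 4: N, bond orders sum to 1 (valence 3) → 2 H
  atom 5: C, bond orders sum to 2 (valence 4) → 2 H
  atom 6: C, bond orders sum to 2 (valence 4) → 2 H
  atom 7: C, bond orders sum to 2 (valence 4) → 2 H
  atom 8: I (halogen, monovalent) → 0 H
  atom 9: C, bond orders sum to 2 (valence 4) → 2 H
  atom 10: C, bond orders sum to 3 (valence 4) → 1 H
  atom 11: O, bond orders sum to 1 (valence 2) → 1 H
  atom 12: C, bond orders sum to 3 (valence 4) → 1 H
  atom 13: O, bond orders sum to 2 (valence 2) → 0 H
  atom 14: C, bond orders sum to 1 (valence 4) → 3 H
  atom 15: C, bond orders sum to 3 (valence 4) → 1 H
  atom 16: C, bond orders sum to 1 (valence 4) → 3 H
  atom 17: O, bond orders sum to 2 (valence 2) → 0 H
  atom 18: C, bond orders sum to 1 (valence 4) → 3 H
Total hydrogens: 25.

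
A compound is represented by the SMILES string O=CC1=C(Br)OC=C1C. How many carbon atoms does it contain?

Count every carbon token in the SMILES (each C, including those in ring-closure positions and inside branches).
Carbon count: 6.

6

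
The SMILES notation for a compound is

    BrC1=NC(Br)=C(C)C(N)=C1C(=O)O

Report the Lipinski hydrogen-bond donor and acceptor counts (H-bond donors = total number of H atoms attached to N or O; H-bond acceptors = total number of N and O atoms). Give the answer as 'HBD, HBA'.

Donors: find every N or O and count the H atoms it carries.
  atom 3 (N): bond orders sum to 3 → 0 H
  atom 9 (N): bond orders sum to 1 → 2 H
  atom 12 (O): bond orders sum to 2 → 0 H
  atom 13 (O): bond orders sum to 1 → 1 H
Lipinski HBD = 3.
Acceptors: N atoms = 2, O atoms = 2 → HBA = 4.

3, 4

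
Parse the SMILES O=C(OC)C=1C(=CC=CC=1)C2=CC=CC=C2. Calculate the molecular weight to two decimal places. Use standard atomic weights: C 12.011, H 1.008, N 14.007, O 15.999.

212.25 g/mol

First, the molecular formula is C14H12O2 (counting implicit H from valence).
  C: 14 × 12.011 = 168.154
  H: 12 × 1.008 = 12.096
  O: 2 × 15.999 = 31.998
Sum: 14×12.011 + 12×1.008 + 2×15.999 = 212.248 → 212.25 g/mol.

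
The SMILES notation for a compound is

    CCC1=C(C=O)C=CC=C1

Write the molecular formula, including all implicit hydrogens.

C9H10O

Walk through each heavy atom and fill implicit hydrogens from standard valence (C 4, N 3, O 2, S 2, halogen 1):
  atom 1: C, bond orders sum to 1 (valence 4) → 3 H
  atom 2: C, bond orders sum to 2 (valence 4) → 2 H
  atom 3: C, bond orders sum to 4 (valence 4) → 0 H
  atom 4: C, bond orders sum to 4 (valence 4) → 0 H
  atom 5: C, bond orders sum to 3 (valence 4) → 1 H
  atom 6: O, bond orders sum to 2 (valence 2) → 0 H
  atom 7: C, bond orders sum to 3 (valence 4) → 1 H
  atom 8: C, bond orders sum to 3 (valence 4) → 1 H
  atom 9: C, bond orders sum to 3 (valence 4) → 1 H
  atom 10: C, bond orders sum to 3 (valence 4) → 1 H
Totals → C:9, H:10, O:1.
In Hill order: C9H10O.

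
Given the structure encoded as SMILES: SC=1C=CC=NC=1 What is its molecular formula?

C5H5NS

Walk through each heavy atom and fill implicit hydrogens from standard valence (C 4, N 3, O 2, S 2, halogen 1):
  atom 1: S, bond orders sum to 1 (valence 2) → 1 H
  atom 2: C, bond orders sum to 4 (valence 4) → 0 H
  atom 3: C, bond orders sum to 3 (valence 4) → 1 H
  atom 4: C, bond orders sum to 3 (valence 4) → 1 H
  atom 5: C, bond orders sum to 3 (valence 4) → 1 H
  atom 6: N, bond orders sum to 3 (valence 3) → 0 H
  atom 7: C, bond orders sum to 3 (valence 4) → 1 H
Totals → C:5, H:5, N:1, S:1.
In Hill order: C5H5NS.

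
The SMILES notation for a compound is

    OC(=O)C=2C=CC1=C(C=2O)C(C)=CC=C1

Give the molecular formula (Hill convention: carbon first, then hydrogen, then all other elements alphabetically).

Walk through each heavy atom and fill implicit hydrogens from standard valence (C 4, N 3, O 2, S 2, halogen 1):
  atom 1: O, bond orders sum to 1 (valence 2) → 1 H
  atom 2: C, bond orders sum to 4 (valence 4) → 0 H
  atom 3: O, bond orders sum to 2 (valence 2) → 0 H
  atom 4: C, bond orders sum to 4 (valence 4) → 0 H
  atom 5: C, bond orders sum to 3 (valence 4) → 1 H
  atom 6: C, bond orders sum to 3 (valence 4) → 1 H
  atom 7: C, bond orders sum to 4 (valence 4) → 0 H
  atom 8: C, bond orders sum to 4 (valence 4) → 0 H
  atom 9: C, bond orders sum to 4 (valence 4) → 0 H
  atom 10: O, bond orders sum to 1 (valence 2) → 1 H
  atom 11: C, bond orders sum to 4 (valence 4) → 0 H
  atom 12: C, bond orders sum to 1 (valence 4) → 3 H
  atom 13: C, bond orders sum to 3 (valence 4) → 1 H
  atom 14: C, bond orders sum to 3 (valence 4) → 1 H
  atom 15: C, bond orders sum to 3 (valence 4) → 1 H
Totals → C:12, H:10, O:3.
In Hill order: C12H10O3.

C12H10O3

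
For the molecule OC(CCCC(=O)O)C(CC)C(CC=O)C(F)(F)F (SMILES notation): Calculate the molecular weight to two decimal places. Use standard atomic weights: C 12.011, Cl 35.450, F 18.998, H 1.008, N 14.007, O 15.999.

First, the molecular formula is C12H19F3O4 (counting implicit H from valence).
  C: 12 × 12.011 = 144.132
  F: 3 × 18.998 = 56.994
  H: 19 × 1.008 = 19.152
  O: 4 × 15.999 = 63.996
Sum: 12×12.011 + 3×18.998 + 19×1.008 + 4×15.999 = 284.274 → 284.27 g/mol.

284.27 g/mol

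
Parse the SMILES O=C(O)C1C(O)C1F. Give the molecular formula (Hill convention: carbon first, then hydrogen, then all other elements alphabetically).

C4H5FO3

Walk through each heavy atom and fill implicit hydrogens from standard valence (C 4, N 3, O 2, S 2, halogen 1):
  atom 1: O, bond orders sum to 2 (valence 2) → 0 H
  atom 2: C, bond orders sum to 4 (valence 4) → 0 H
  atom 3: O, bond orders sum to 1 (valence 2) → 1 H
  atom 4: C, bond orders sum to 3 (valence 4) → 1 H
  atom 5: C, bond orders sum to 3 (valence 4) → 1 H
  atom 6: O, bond orders sum to 1 (valence 2) → 1 H
  atom 7: C, bond orders sum to 3 (valence 4) → 1 H
  atom 8: F (halogen, monovalent) → 0 H
Totals → C:4, H:5, F:1, O:3.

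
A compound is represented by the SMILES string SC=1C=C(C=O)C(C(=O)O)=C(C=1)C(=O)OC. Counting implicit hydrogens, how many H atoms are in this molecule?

Walk through each heavy atom and fill implicit hydrogens from standard valence (C 4, N 3, O 2, S 2, halogen 1):
  atom 1: S, bond orders sum to 1 (valence 2) → 1 H
  atom 2: C, bond orders sum to 4 (valence 4) → 0 H
  atom 3: C, bond orders sum to 3 (valence 4) → 1 H
  atom 4: C, bond orders sum to 4 (valence 4) → 0 H
  atom 5: C, bond orders sum to 3 (valence 4) → 1 H
  atom 6: O, bond orders sum to 2 (valence 2) → 0 H
  atom 7: C, bond orders sum to 4 (valence 4) → 0 H
  atom 8: C, bond orders sum to 4 (valence 4) → 0 H
  atom 9: O, bond orders sum to 2 (valence 2) → 0 H
  atom 10: O, bond orders sum to 1 (valence 2) → 1 H
  atom 11: C, bond orders sum to 4 (valence 4) → 0 H
  atom 12: C, bond orders sum to 3 (valence 4) → 1 H
  atom 13: C, bond orders sum to 4 (valence 4) → 0 H
  atom 14: O, bond orders sum to 2 (valence 2) → 0 H
  atom 15: O, bond orders sum to 2 (valence 2) → 0 H
  atom 16: C, bond orders sum to 1 (valence 4) → 3 H
Total hydrogens: 8.

8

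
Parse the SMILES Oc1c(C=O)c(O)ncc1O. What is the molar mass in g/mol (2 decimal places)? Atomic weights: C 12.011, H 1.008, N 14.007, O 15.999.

First, the molecular formula is C6H5NO4 (counting implicit H from valence).
  C: 6 × 12.011 = 72.066
  H: 5 × 1.008 = 5.040
  N: 1 × 14.007 = 14.007
  O: 4 × 15.999 = 63.996
Sum: 6×12.011 + 5×1.008 + 1×14.007 + 4×15.999 = 155.109 → 155.11 g/mol.

155.11 g/mol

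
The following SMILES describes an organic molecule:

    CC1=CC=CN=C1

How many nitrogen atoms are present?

Scan the SMILES for N atoms (remember two-letter symbols like Cl and Br are single atoms).
Nitrogen count: 1.

1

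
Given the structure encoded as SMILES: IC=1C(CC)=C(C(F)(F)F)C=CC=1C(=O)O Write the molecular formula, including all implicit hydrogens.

C10H8F3IO2

Walk through each heavy atom and fill implicit hydrogens from standard valence (C 4, N 3, O 2, S 2, halogen 1):
  atom 1: I (halogen, monovalent) → 0 H
  atom 2: C, bond orders sum to 4 (valence 4) → 0 H
  atom 3: C, bond orders sum to 4 (valence 4) → 0 H
  atom 4: C, bond orders sum to 2 (valence 4) → 2 H
  atom 5: C, bond orders sum to 1 (valence 4) → 3 H
  atom 6: C, bond orders sum to 4 (valence 4) → 0 H
  atom 7: C, bond orders sum to 4 (valence 4) → 0 H
  atom 8: F (halogen, monovalent) → 0 H
  atom 9: F (halogen, monovalent) → 0 H
  atom 10: F (halogen, monovalent) → 0 H
  atom 11: C, bond orders sum to 3 (valence 4) → 1 H
  atom 12: C, bond orders sum to 3 (valence 4) → 1 H
  atom 13: C, bond orders sum to 4 (valence 4) → 0 H
  atom 14: C, bond orders sum to 4 (valence 4) → 0 H
  atom 15: O, bond orders sum to 2 (valence 2) → 0 H
  atom 16: O, bond orders sum to 1 (valence 2) → 1 H
Totals → C:10, H:8, F:3, I:1, O:2.
In Hill order: C10H8F3IO2.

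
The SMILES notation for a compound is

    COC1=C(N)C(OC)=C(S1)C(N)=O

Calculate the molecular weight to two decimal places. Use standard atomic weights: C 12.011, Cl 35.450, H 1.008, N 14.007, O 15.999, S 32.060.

First, the molecular formula is C7H10N2O3S (counting implicit H from valence).
  C: 7 × 12.011 = 84.077
  H: 10 × 1.008 = 10.080
  N: 2 × 14.007 = 28.014
  O: 3 × 15.999 = 47.997
  S: 1 × 32.060 = 32.060
Sum: 7×12.011 + 10×1.008 + 2×14.007 + 3×15.999 + 1×32.060 = 202.228 → 202.23 g/mol.

202.23 g/mol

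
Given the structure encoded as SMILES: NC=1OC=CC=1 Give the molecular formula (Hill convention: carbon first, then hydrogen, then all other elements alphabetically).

C4H5NO

Walk through each heavy atom and fill implicit hydrogens from standard valence (C 4, N 3, O 2, S 2, halogen 1):
  atom 1: N, bond orders sum to 1 (valence 3) → 2 H
  atom 2: C, bond orders sum to 4 (valence 4) → 0 H
  atom 3: O, bond orders sum to 2 (valence 2) → 0 H
  atom 4: C, bond orders sum to 3 (valence 4) → 1 H
  atom 5: C, bond orders sum to 3 (valence 4) → 1 H
  atom 6: C, bond orders sum to 3 (valence 4) → 1 H
Totals → C:4, H:5, N:1, O:1.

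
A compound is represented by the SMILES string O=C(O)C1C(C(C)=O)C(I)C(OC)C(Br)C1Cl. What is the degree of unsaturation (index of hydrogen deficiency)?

Degree of unsaturation = (number of rings) + (number of π bonds).
Ring closures in the SMILES: 1.
π bonds: 2 double bonds (each 1 DoU) → 2 DoU from unsaturation.
Total DoU = 1 + 2 = 3.

3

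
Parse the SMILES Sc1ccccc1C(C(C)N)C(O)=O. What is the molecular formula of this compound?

C10H13NO2S

Walk through each heavy atom and fill implicit hydrogens from standard valence (C 4, N 3, O 2, S 2, halogen 1); for lowercase aromatic atoms, an aromatic c carries 1 H when it has two neighbours and 0 H with three, and aromatic n carries 0 H:
  atom 1: S, bond orders sum to 1 (valence 2) → 1 H
  atom 2: aromatic c, 3 neighbours → 0 H
  atom 3: aromatic c, 2 neighbours → 1 H
  atom 4: aromatic c, 2 neighbours → 1 H
  atom 5: aromatic c, 2 neighbours → 1 H
  atom 6: aromatic c, 2 neighbours → 1 H
  atom 7: aromatic c, 3 neighbours → 0 H
  atom 8: C, bond orders sum to 3 (valence 4) → 1 H
  atom 9: C, bond orders sum to 3 (valence 4) → 1 H
  atom 10: C, bond orders sum to 1 (valence 4) → 3 H
  atom 11: N, bond orders sum to 1 (valence 3) → 2 H
  atom 12: C, bond orders sum to 4 (valence 4) → 0 H
  atom 13: O, bond orders sum to 1 (valence 2) → 1 H
  atom 14: O, bond orders sum to 2 (valence 2) → 0 H
Totals → C:10, H:13, N:1, O:2, S:1.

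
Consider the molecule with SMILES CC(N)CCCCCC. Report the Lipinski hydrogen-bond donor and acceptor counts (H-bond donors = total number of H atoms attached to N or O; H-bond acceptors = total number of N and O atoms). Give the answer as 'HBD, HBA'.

2, 1

Donors: find every N or O and count the H atoms it carries.
  atom 3 (N): bond orders sum to 1 → 2 H
Lipinski HBD = 2.
Acceptors: N atoms = 1, O atoms = 0 → HBA = 1.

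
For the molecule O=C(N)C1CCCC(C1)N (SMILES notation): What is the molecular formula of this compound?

Walk through each heavy atom and fill implicit hydrogens from standard valence (C 4, N 3, O 2, S 2, halogen 1):
  atom 1: O, bond orders sum to 2 (valence 2) → 0 H
  atom 2: C, bond orders sum to 4 (valence 4) → 0 H
  atom 3: N, bond orders sum to 1 (valence 3) → 2 H
  atom 4: C, bond orders sum to 3 (valence 4) → 1 H
  atom 5: C, bond orders sum to 2 (valence 4) → 2 H
  atom 6: C, bond orders sum to 2 (valence 4) → 2 H
  atom 7: C, bond orders sum to 2 (valence 4) → 2 H
  atom 8: C, bond orders sum to 3 (valence 4) → 1 H
  atom 9: C, bond orders sum to 2 (valence 4) → 2 H
  atom 10: N, bond orders sum to 1 (valence 3) → 2 H
Totals → C:7, H:14, N:2, O:1.

C7H14N2O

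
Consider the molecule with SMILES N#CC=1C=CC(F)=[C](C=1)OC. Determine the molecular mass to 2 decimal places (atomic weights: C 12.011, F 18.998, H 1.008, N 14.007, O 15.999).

First, the molecular formula is C8H6FNO (counting implicit H from valence).
  C: 8 × 12.011 = 96.088
  F: 1 × 18.998 = 18.998
  H: 6 × 1.008 = 6.048
  N: 1 × 14.007 = 14.007
  O: 1 × 15.999 = 15.999
Sum: 8×12.011 + 1×18.998 + 6×1.008 + 1×14.007 + 1×15.999 = 151.140 → 151.14 g/mol.

151.14 g/mol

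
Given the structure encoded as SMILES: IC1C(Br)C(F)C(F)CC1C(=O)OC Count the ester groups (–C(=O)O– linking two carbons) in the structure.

1

The ester motif appears at heavy-atom position 11 in the SMILES.
Ester count: 1.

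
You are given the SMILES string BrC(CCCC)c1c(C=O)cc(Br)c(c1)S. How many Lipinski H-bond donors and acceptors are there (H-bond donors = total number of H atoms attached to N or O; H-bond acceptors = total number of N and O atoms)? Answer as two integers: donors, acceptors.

0, 1

Donors: find every N or O and count the H atoms it carries.
  atom 10 (O): bond orders sum to 2 → 0 H
Lipinski HBD = 0.
Acceptors: N atoms = 0, O atoms = 1 → HBA = 1.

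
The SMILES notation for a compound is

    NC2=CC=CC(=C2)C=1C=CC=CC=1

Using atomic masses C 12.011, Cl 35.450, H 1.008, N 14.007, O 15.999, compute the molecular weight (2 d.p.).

169.23 g/mol

First, the molecular formula is C12H11N (counting implicit H from valence).
  C: 12 × 12.011 = 144.132
  H: 11 × 1.008 = 11.088
  N: 1 × 14.007 = 14.007
Sum: 12×12.011 + 11×1.008 + 1×14.007 = 169.227 → 169.23 g/mol.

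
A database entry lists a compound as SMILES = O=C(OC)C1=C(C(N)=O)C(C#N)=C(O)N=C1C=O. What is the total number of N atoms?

3

Scan the SMILES for N atoms (remember two-letter symbols like Cl and Br are single atoms).
Nitrogen count: 3.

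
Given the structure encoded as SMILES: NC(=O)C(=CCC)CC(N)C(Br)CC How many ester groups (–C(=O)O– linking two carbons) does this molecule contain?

Scan the SMILES for the ester motif — none present.
Groups that are present: 1 alkene, 1 amide, 1 primary amine.

0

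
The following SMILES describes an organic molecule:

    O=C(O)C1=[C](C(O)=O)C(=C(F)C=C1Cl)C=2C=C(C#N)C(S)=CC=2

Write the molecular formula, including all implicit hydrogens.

Walk through each heavy atom and fill implicit hydrogens from standard valence (C 4, N 3, O 2, S 2, halogen 1):
  atom 1: O, bond orders sum to 2 (valence 2) → 0 H
  atom 2: C, bond orders sum to 4 (valence 4) → 0 H
  atom 3: O, bond orders sum to 1 (valence 2) → 1 H
  atom 4: C, bond orders sum to 4 (valence 4) → 0 H
  atom 5: C with explicit H count 0
  atom 6: C, bond orders sum to 4 (valence 4) → 0 H
  atom 7: O, bond orders sum to 1 (valence 2) → 1 H
  atom 8: O, bond orders sum to 2 (valence 2) → 0 H
  atom 9: C, bond orders sum to 4 (valence 4) → 0 H
  atom 10: C, bond orders sum to 4 (valence 4) → 0 H
  atom 11: F (halogen, monovalent) → 0 H
  atom 12: C, bond orders sum to 3 (valence 4) → 1 H
  atom 13: C, bond orders sum to 4 (valence 4) → 0 H
  atom 14: Cl (halogen, monovalent) → 0 H
  atom 15: C, bond orders sum to 4 (valence 4) → 0 H
  atom 16: C, bond orders sum to 3 (valence 4) → 1 H
  atom 17: C, bond orders sum to 4 (valence 4) → 0 H
  atom 18: C, bond orders sum to 4 (valence 4) → 0 H
  atom 19: N, bond orders sum to 3 (valence 3) → 0 H
  atom 20: C, bond orders sum to 4 (valence 4) → 0 H
  atom 21: S, bond orders sum to 1 (valence 2) → 1 H
  atom 22: C, bond orders sum to 3 (valence 4) → 1 H
  atom 23: C, bond orders sum to 3 (valence 4) → 1 H
Totals → C:15, H:7, Cl:1, F:1, N:1, O:4, S:1.

C15H7ClFNO4S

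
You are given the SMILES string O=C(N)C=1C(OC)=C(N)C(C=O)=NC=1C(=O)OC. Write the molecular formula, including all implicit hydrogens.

Walk through each heavy atom and fill implicit hydrogens from standard valence (C 4, N 3, O 2, S 2, halogen 1):
  atom 1: O, bond orders sum to 2 (valence 2) → 0 H
  atom 2: C, bond orders sum to 4 (valence 4) → 0 H
  atom 3: N, bond orders sum to 1 (valence 3) → 2 H
  atom 4: C, bond orders sum to 4 (valence 4) → 0 H
  atom 5: C, bond orders sum to 4 (valence 4) → 0 H
  atom 6: O, bond orders sum to 2 (valence 2) → 0 H
  atom 7: C, bond orders sum to 1 (valence 4) → 3 H
  atom 8: C, bond orders sum to 4 (valence 4) → 0 H
  atom 9: N, bond orders sum to 1 (valence 3) → 2 H
  atom 10: C, bond orders sum to 4 (valence 4) → 0 H
  atom 11: C, bond orders sum to 3 (valence 4) → 1 H
  atom 12: O, bond orders sum to 2 (valence 2) → 0 H
  atom 13: N, bond orders sum to 3 (valence 3) → 0 H
  atom 14: C, bond orders sum to 4 (valence 4) → 0 H
  atom 15: C, bond orders sum to 4 (valence 4) → 0 H
  atom 16: O, bond orders sum to 2 (valence 2) → 0 H
  atom 17: O, bond orders sum to 2 (valence 2) → 0 H
  atom 18: C, bond orders sum to 1 (valence 4) → 3 H
Totals → C:10, H:11, N:3, O:5.

C10H11N3O5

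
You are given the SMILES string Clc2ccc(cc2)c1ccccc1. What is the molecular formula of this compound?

C12H9Cl

Walk through each heavy atom and fill implicit hydrogens from standard valence (C 4, N 3, O 2, S 2, halogen 1); for lowercase aromatic atoms, an aromatic c carries 1 H when it has two neighbours and 0 H with three, and aromatic n carries 0 H:
  atom 1: Cl (halogen, monovalent) → 0 H
  atom 2: aromatic c, 3 neighbours → 0 H
  atom 3: aromatic c, 2 neighbours → 1 H
  atom 4: aromatic c, 2 neighbours → 1 H
  atom 5: aromatic c, 3 neighbours → 0 H
  atom 6: aromatic c, 2 neighbours → 1 H
  atom 7: aromatic c, 2 neighbours → 1 H
  atom 8: aromatic c, 3 neighbours → 0 H
  atom 9: aromatic c, 2 neighbours → 1 H
  atom 10: aromatic c, 2 neighbours → 1 H
  atom 11: aromatic c, 2 neighbours → 1 H
  atom 12: aromatic c, 2 neighbours → 1 H
  atom 13: aromatic c, 2 neighbours → 1 H
Totals → C:12, H:9, Cl:1.
In Hill order: C12H9Cl.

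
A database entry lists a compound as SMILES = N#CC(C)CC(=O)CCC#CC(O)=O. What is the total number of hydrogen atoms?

Walk through each heavy atom and fill implicit hydrogens from standard valence (C 4, N 3, O 2, S 2, halogen 1):
  atom 1: N, bond orders sum to 3 (valence 3) → 0 H
  atom 2: C, bond orders sum to 4 (valence 4) → 0 H
  atom 3: C, bond orders sum to 3 (valence 4) → 1 H
  atom 4: C, bond orders sum to 1 (valence 4) → 3 H
  atom 5: C, bond orders sum to 2 (valence 4) → 2 H
  atom 6: C, bond orders sum to 4 (valence 4) → 0 H
  atom 7: O, bond orders sum to 2 (valence 2) → 0 H
  atom 8: C, bond orders sum to 2 (valence 4) → 2 H
  atom 9: C, bond orders sum to 2 (valence 4) → 2 H
  atom 10: C, bond orders sum to 4 (valence 4) → 0 H
  atom 11: C, bond orders sum to 4 (valence 4) → 0 H
  atom 12: C, bond orders sum to 4 (valence 4) → 0 H
  atom 13: O, bond orders sum to 1 (valence 2) → 1 H
  atom 14: O, bond orders sum to 2 (valence 2) → 0 H
Total hydrogens: 11.

11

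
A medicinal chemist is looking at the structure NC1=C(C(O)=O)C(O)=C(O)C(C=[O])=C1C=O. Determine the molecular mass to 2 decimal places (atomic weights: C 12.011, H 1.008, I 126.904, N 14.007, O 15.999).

First, the molecular formula is C9H7NO6 (counting implicit H from valence).
  C: 9 × 12.011 = 108.099
  H: 7 × 1.008 = 7.056
  N: 1 × 14.007 = 14.007
  O: 6 × 15.999 = 95.994
Sum: 9×12.011 + 7×1.008 + 1×14.007 + 6×15.999 = 225.156 → 225.16 g/mol.

225.16 g/mol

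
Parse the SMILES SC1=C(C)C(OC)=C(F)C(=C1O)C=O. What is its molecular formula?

C9H9FO3S

Walk through each heavy atom and fill implicit hydrogens from standard valence (C 4, N 3, O 2, S 2, halogen 1):
  atom 1: S, bond orders sum to 1 (valence 2) → 1 H
  atom 2: C, bond orders sum to 4 (valence 4) → 0 H
  atom 3: C, bond orders sum to 4 (valence 4) → 0 H
  atom 4: C, bond orders sum to 1 (valence 4) → 3 H
  atom 5: C, bond orders sum to 4 (valence 4) → 0 H
  atom 6: O, bond orders sum to 2 (valence 2) → 0 H
  atom 7: C, bond orders sum to 1 (valence 4) → 3 H
  atom 8: C, bond orders sum to 4 (valence 4) → 0 H
  atom 9: F (halogen, monovalent) → 0 H
  atom 10: C, bond orders sum to 4 (valence 4) → 0 H
  atom 11: C, bond orders sum to 4 (valence 4) → 0 H
  atom 12: O, bond orders sum to 1 (valence 2) → 1 H
  atom 13: C, bond orders sum to 3 (valence 4) → 1 H
  atom 14: O, bond orders sum to 2 (valence 2) → 0 H
Totals → C:9, H:9, F:1, O:3, S:1.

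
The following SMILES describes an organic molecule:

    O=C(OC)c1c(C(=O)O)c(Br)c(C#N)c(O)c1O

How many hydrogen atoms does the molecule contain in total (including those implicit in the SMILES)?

6

Walk through each heavy atom and fill implicit hydrogens from standard valence (C 4, N 3, O 2, S 2, halogen 1); for lowercase aromatic atoms, an aromatic c carries 1 H when it has two neighbours and 0 H with three, and aromatic n carries 0 H:
  atom 1: O, bond orders sum to 2 (valence 2) → 0 H
  atom 2: C, bond orders sum to 4 (valence 4) → 0 H
  atom 3: O, bond orders sum to 2 (valence 2) → 0 H
  atom 4: C, bond orders sum to 1 (valence 4) → 3 H
  atom 5: aromatic c, 3 neighbours → 0 H
  atom 6: aromatic c, 3 neighbours → 0 H
  atom 7: C, bond orders sum to 4 (valence 4) → 0 H
  atom 8: O, bond orders sum to 2 (valence 2) → 0 H
  atom 9: O, bond orders sum to 1 (valence 2) → 1 H
  atom 10: aromatic c, 3 neighbours → 0 H
  atom 11: Br (halogen, monovalent) → 0 H
  atom 12: aromatic c, 3 neighbours → 0 H
  atom 13: C, bond orders sum to 4 (valence 4) → 0 H
  atom 14: N, bond orders sum to 3 (valence 3) → 0 H
  atom 15: aromatic c, 3 neighbours → 0 H
  atom 16: O, bond orders sum to 1 (valence 2) → 1 H
  atom 17: aromatic c, 3 neighbours → 0 H
  atom 18: O, bond orders sum to 1 (valence 2) → 1 H
Total hydrogens: 6.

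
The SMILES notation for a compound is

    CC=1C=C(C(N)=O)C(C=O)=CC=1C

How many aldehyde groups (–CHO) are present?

1

The aldehyde motif appears at heavy-atom position 9 in the SMILES.
Other groups present: 1 amide.
Aldehyde count: 1.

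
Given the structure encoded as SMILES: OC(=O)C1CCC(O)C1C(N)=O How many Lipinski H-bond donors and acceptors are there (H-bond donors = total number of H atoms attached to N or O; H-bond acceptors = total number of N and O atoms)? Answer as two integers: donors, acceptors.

Donors: find every N or O and count the H atoms it carries.
  atom 1 (O): bond orders sum to 1 → 1 H
  atom 3 (O): bond orders sum to 2 → 0 H
  atom 8 (O): bond orders sum to 1 → 1 H
  atom 11 (N): bond orders sum to 1 → 2 H
  atom 12 (O): bond orders sum to 2 → 0 H
Lipinski HBD = 4.
Acceptors: N atoms = 1, O atoms = 4 → HBA = 5.

4, 5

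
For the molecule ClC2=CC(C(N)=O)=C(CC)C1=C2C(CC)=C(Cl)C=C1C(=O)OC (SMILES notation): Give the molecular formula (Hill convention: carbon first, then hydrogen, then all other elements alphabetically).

Walk through each heavy atom and fill implicit hydrogens from standard valence (C 4, N 3, O 2, S 2, halogen 1):
  atom 1: Cl (halogen, monovalent) → 0 H
  atom 2: C, bond orders sum to 4 (valence 4) → 0 H
  atom 3: C, bond orders sum to 3 (valence 4) → 1 H
  atom 4: C, bond orders sum to 4 (valence 4) → 0 H
  atom 5: C, bond orders sum to 4 (valence 4) → 0 H
  atom 6: N, bond orders sum to 1 (valence 3) → 2 H
  atom 7: O, bond orders sum to 2 (valence 2) → 0 H
  atom 8: C, bond orders sum to 4 (valence 4) → 0 H
  atom 9: C, bond orders sum to 2 (valence 4) → 2 H
  atom 10: C, bond orders sum to 1 (valence 4) → 3 H
  atom 11: C, bond orders sum to 4 (valence 4) → 0 H
  atom 12: C, bond orders sum to 4 (valence 4) → 0 H
  atom 13: C, bond orders sum to 4 (valence 4) → 0 H
  atom 14: C, bond orders sum to 2 (valence 4) → 2 H
  atom 15: C, bond orders sum to 1 (valence 4) → 3 H
  atom 16: C, bond orders sum to 4 (valence 4) → 0 H
  atom 17: Cl (halogen, monovalent) → 0 H
  atom 18: C, bond orders sum to 3 (valence 4) → 1 H
  atom 19: C, bond orders sum to 4 (valence 4) → 0 H
  atom 20: C, bond orders sum to 4 (valence 4) → 0 H
  atom 21: O, bond orders sum to 2 (valence 2) → 0 H
  atom 22: O, bond orders sum to 2 (valence 2) → 0 H
  atom 23: C, bond orders sum to 1 (valence 4) → 3 H
Totals → C:17, H:17, Cl:2, N:1, O:3.

C17H17Cl2NO3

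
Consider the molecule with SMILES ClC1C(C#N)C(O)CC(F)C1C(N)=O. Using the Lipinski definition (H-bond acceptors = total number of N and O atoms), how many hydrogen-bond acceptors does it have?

4

N atoms: 2; O atoms: 2.
Lipinski HBA = 2 + 2 = 4.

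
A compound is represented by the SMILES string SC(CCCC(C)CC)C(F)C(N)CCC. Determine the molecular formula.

C13H28FNS

Walk through each heavy atom and fill implicit hydrogens from standard valence (C 4, N 3, O 2, S 2, halogen 1):
  atom 1: S, bond orders sum to 1 (valence 2) → 1 H
  atom 2: C, bond orders sum to 3 (valence 4) → 1 H
  atom 3: C, bond orders sum to 2 (valence 4) → 2 H
  atom 4: C, bond orders sum to 2 (valence 4) → 2 H
  atom 5: C, bond orders sum to 2 (valence 4) → 2 H
  atom 6: C, bond orders sum to 3 (valence 4) → 1 H
  atom 7: C, bond orders sum to 1 (valence 4) → 3 H
  atom 8: C, bond orders sum to 2 (valence 4) → 2 H
  atom 9: C, bond orders sum to 1 (valence 4) → 3 H
  atom 10: C, bond orders sum to 3 (valence 4) → 1 H
  atom 11: F (halogen, monovalent) → 0 H
  atom 12: C, bond orders sum to 3 (valence 4) → 1 H
  atom 13: N, bond orders sum to 1 (valence 3) → 2 H
  atom 14: C, bond orders sum to 2 (valence 4) → 2 H
  atom 15: C, bond orders sum to 2 (valence 4) → 2 H
  atom 16: C, bond orders sum to 1 (valence 4) → 3 H
Totals → C:13, H:28, F:1, N:1, S:1.
In Hill order: C13H28FNS.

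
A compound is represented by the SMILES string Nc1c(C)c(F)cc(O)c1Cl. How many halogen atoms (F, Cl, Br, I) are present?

2

Halogen atoms appear at heavy-atom positions 6, 11 (1×Cl, 1×F).
Other groups present: 1 hydroxyl, 1 primary amine.
Halogen count: 2.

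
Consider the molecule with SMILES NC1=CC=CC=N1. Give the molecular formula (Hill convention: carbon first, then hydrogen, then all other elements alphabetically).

C5H6N2

Walk through each heavy atom and fill implicit hydrogens from standard valence (C 4, N 3, O 2, S 2, halogen 1):
  atom 1: N, bond orders sum to 1 (valence 3) → 2 H
  atom 2: C, bond orders sum to 4 (valence 4) → 0 H
  atom 3: C, bond orders sum to 3 (valence 4) → 1 H
  atom 4: C, bond orders sum to 3 (valence 4) → 1 H
  atom 5: C, bond orders sum to 3 (valence 4) → 1 H
  atom 6: C, bond orders sum to 3 (valence 4) → 1 H
  atom 7: N, bond orders sum to 3 (valence 3) → 0 H
Totals → C:5, H:6, N:2.
In Hill order: C5H6N2.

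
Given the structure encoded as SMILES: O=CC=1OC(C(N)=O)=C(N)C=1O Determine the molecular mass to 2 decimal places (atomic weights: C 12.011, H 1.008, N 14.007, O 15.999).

First, the molecular formula is C6H6N2O4 (counting implicit H from valence).
  C: 6 × 12.011 = 72.066
  H: 6 × 1.008 = 6.048
  N: 2 × 14.007 = 28.014
  O: 4 × 15.999 = 63.996
Sum: 6×12.011 + 6×1.008 + 2×14.007 + 4×15.999 = 170.124 → 170.12 g/mol.

170.12 g/mol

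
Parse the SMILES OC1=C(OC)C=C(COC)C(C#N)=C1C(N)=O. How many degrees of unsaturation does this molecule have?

7

Degree of unsaturation = (number of rings) + (number of π bonds).
Ring closures in the SMILES: 1.
π bonds: 4 double bonds (each 1 DoU), 1 triple bond (each 2 DoU) → 6 DoU from unsaturation.
Total DoU = 1 + 6 = 7.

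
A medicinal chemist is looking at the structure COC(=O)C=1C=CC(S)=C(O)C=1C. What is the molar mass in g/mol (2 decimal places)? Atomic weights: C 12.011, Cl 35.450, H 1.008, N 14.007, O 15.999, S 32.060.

First, the molecular formula is C9H10O3S (counting implicit H from valence).
  C: 9 × 12.011 = 108.099
  H: 10 × 1.008 = 10.080
  O: 3 × 15.999 = 47.997
  S: 1 × 32.060 = 32.060
Sum: 9×12.011 + 10×1.008 + 3×15.999 + 1×32.060 = 198.236 → 198.24 g/mol.

198.24 g/mol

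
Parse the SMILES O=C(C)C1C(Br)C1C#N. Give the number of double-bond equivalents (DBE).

Molecular formula: C6H6BrNO.
DoU = (2C + 2 + N − H − X) / 2, where X is the halogen count and O/S are ignored.
    = (2·6 + 2 + 1 − 6 − 1) / 2 = 8 / 2 = 4.

4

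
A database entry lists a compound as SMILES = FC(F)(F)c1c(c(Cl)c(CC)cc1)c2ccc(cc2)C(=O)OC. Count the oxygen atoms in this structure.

2

Scan the SMILES for O atoms (remember two-letter symbols like Cl and Br are single atoms).
Oxygen count: 2.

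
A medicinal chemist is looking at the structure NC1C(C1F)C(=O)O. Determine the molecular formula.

C4H6FNO2

Walk through each heavy atom and fill implicit hydrogens from standard valence (C 4, N 3, O 2, S 2, halogen 1):
  atom 1: N, bond orders sum to 1 (valence 3) → 2 H
  atom 2: C, bond orders sum to 3 (valence 4) → 1 H
  atom 3: C, bond orders sum to 3 (valence 4) → 1 H
  atom 4: C, bond orders sum to 3 (valence 4) → 1 H
  atom 5: F (halogen, monovalent) → 0 H
  atom 6: C, bond orders sum to 4 (valence 4) → 0 H
  atom 7: O, bond orders sum to 2 (valence 2) → 0 H
  atom 8: O, bond orders sum to 1 (valence 2) → 1 H
Totals → C:4, H:6, F:1, N:1, O:2.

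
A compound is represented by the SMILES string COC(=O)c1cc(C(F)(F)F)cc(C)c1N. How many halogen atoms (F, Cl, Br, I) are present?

3

Halogen atoms appear at heavy-atom positions 9, 10, 11 (3×F).
Other groups present: 1 ester, 1 primary amine.
Halogen count: 3.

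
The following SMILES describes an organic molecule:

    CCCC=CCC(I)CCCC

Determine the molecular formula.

Walk through each heavy atom and fill implicit hydrogens from standard valence (C 4, N 3, O 2, S 2, halogen 1):
  atom 1: C, bond orders sum to 1 (valence 4) → 3 H
  atom 2: C, bond orders sum to 2 (valence 4) → 2 H
  atom 3: C, bond orders sum to 2 (valence 4) → 2 H
  atom 4: C, bond orders sum to 3 (valence 4) → 1 H
  atom 5: C, bond orders sum to 3 (valence 4) → 1 H
  atom 6: C, bond orders sum to 2 (valence 4) → 2 H
  atom 7: C, bond orders sum to 3 (valence 4) → 1 H
  atom 8: I (halogen, monovalent) → 0 H
  atom 9: C, bond orders sum to 2 (valence 4) → 2 H
  atom 10: C, bond orders sum to 2 (valence 4) → 2 H
  atom 11: C, bond orders sum to 2 (valence 4) → 2 H
  atom 12: C, bond orders sum to 1 (valence 4) → 3 H
Totals → C:11, H:21, I:1.

C11H21I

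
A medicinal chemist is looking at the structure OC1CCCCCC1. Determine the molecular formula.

Walk through each heavy atom and fill implicit hydrogens from standard valence (C 4, N 3, O 2, S 2, halogen 1):
  atom 1: O, bond orders sum to 1 (valence 2) → 1 H
  atom 2: C, bond orders sum to 3 (valence 4) → 1 H
  atom 3: C, bond orders sum to 2 (valence 4) → 2 H
  atom 4: C, bond orders sum to 2 (valence 4) → 2 H
  atom 5: C, bond orders sum to 2 (valence 4) → 2 H
  atom 6: C, bond orders sum to 2 (valence 4) → 2 H
  atom 7: C, bond orders sum to 2 (valence 4) → 2 H
  atom 8: C, bond orders sum to 2 (valence 4) → 2 H
Totals → C:7, H:14, O:1.

C7H14O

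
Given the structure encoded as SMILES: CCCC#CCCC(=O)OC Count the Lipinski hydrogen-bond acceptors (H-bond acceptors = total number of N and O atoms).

2

N atoms: 0; O atoms: 2.
Lipinski HBA = 0 + 2 = 2.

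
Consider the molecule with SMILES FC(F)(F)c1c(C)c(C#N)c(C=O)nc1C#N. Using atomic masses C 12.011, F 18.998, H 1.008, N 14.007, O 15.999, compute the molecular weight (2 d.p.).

First, the molecular formula is C10H4F3N3O (counting implicit H from valence).
  C: 10 × 12.011 = 120.110
  F: 3 × 18.998 = 56.994
  H: 4 × 1.008 = 4.032
  N: 3 × 14.007 = 42.021
  O: 1 × 15.999 = 15.999
Sum: 10×12.011 + 3×18.998 + 4×1.008 + 3×14.007 + 1×15.999 = 239.156 → 239.16 g/mol.

239.16 g/mol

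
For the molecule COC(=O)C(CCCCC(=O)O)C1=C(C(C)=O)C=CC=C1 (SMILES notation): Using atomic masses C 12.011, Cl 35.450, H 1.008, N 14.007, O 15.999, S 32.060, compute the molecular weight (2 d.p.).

First, the molecular formula is C16H20O5 (counting implicit H from valence).
  C: 16 × 12.011 = 192.176
  H: 20 × 1.008 = 20.160
  O: 5 × 15.999 = 79.995
Sum: 16×12.011 + 20×1.008 + 5×15.999 = 292.331 → 292.33 g/mol.

292.33 g/mol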